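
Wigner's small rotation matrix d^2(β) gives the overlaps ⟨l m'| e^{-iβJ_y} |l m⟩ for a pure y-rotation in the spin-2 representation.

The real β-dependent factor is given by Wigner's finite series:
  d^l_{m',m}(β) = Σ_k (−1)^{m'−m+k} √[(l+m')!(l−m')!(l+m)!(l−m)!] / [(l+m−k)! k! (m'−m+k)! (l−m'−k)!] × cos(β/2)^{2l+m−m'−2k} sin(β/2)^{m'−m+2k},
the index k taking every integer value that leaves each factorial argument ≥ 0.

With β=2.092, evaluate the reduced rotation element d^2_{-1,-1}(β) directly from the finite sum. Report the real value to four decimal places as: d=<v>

d^2_{-1,-1}(β=2.092) via Wigner's sum:
Half-angle: c=0.501037, s=0.865426. N=√(1·6·1·6)=6.000000
k∈{0,1} keeps every argument non-negative
  k=0: (−1)^0·6.0000/(6)·0.5010^4·0.8654^0 = +0.063020
  k=1: (−1)^1·6.0000/(2)·0.5010^2·0.8654^2 = -0.564054
d^2_{-1,-1}(2.092) = +0.063020 -0.564054 = -0.501034

d=-0.5010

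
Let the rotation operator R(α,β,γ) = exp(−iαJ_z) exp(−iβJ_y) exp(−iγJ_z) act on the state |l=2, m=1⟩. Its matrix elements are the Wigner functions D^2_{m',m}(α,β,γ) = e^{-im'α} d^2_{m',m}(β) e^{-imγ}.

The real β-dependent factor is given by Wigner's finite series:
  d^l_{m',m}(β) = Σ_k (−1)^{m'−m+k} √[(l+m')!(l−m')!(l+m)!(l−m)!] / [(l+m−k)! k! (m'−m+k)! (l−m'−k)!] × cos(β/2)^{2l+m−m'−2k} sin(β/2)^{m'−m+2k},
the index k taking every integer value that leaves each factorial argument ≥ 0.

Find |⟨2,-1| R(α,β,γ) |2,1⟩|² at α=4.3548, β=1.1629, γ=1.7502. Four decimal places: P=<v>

P=0.2927

Split into d^2_{-1,1}(β=1.1629) × two z-phases.
Half-angle: c=0.835667, s=0.549236. N=√(1·6·6·1)=6.000000
k: max(0,(1)−(-1))=2 … min(2+(1),2−(-1))=3
  k=2: (−1)^0·6.0000/(2)·0.8357^2·0.5492^2 = +0.631984
  k=3: (−1)^1·6.0000/(6)·0.8357^0·0.5492^4 = -0.090999
d^2_{-1,1}(1.1629) = +0.631984 -0.090999 = +0.540985
|D^2_{-1,1}|² = |d^2_{-1,1}(β)|² = (+0.540985)² = 0.292665 (the z-rotation phases have unit modulus)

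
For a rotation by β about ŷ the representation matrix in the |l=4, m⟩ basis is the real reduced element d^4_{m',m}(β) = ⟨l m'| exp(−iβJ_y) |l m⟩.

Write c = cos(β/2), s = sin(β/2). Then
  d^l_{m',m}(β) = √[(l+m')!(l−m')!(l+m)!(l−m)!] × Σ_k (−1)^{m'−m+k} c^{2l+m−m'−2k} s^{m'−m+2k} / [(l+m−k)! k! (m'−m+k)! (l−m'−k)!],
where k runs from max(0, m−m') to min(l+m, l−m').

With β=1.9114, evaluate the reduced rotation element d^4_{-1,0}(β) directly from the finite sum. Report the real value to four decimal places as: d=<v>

d=0.3906

d^4_{-1,0}(β=1.9114) via Wigner's sum:
With c≡cos(β/2)=0.577037 and s≡sin(β/2)=0.816718, N=[6·120·24·24]^{1/2}=643.987578
The bounds max(0,m−m')=1 and min(l+m,l−m')=4 give 4 terms
  k=1: (−1)^0·643.9876/(144)·0.5770^7·0.8167^1 = +0.077806
  k=2: (−1)^1·643.9876/(24)·0.5770^5·0.8167^3 = -0.935193
  k=3: (−1)^2·643.9876/(24)·0.5770^3·0.8167^5 = +1.873432
  k=4: (−1)^3·643.9876/(144)·0.5770^1·0.8167^7 = -0.625494
d^4_{-1,0}(1.9114) = +0.077806 -0.935193 +1.873432 -0.625494 = +0.390551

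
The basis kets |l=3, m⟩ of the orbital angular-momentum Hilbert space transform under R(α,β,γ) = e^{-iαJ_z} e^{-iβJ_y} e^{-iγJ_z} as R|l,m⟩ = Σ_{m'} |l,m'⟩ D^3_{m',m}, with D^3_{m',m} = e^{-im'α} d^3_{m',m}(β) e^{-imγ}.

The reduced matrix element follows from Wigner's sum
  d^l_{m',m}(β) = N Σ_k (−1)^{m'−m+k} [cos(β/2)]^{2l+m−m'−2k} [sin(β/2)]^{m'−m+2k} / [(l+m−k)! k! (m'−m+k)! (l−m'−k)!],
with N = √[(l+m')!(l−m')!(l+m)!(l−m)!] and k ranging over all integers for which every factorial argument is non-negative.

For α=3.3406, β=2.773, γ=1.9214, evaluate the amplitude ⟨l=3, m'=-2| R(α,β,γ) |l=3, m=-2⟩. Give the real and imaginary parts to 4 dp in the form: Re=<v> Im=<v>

D^3_{-2,-2}(3.3406,2.773,1.9214) = e^{-i·-2·3.3406}·d^3_{-2,-2}(2.773)·e^{-i·-2·1.9214}. Compute d first:
c=cos(2.773/2)=0.183255, s=sin(2.773/2)=0.983065; N=√[1·120·1·120]=120.000000
Admissible k: 0..1 (factorial args all ≥0)
  k=0: (−1)^0·120.0000/(120)·0.1833^6·0.9831^0 = +0.000038
  k=1: (−1)^1·120.0000/(24)·0.1833^4·0.9831^2 = -0.005449
d^3_{-2,-2}(2.773) = +0.000038 -0.005449 = -0.005412
D = (+0.921832+0.387589i)·(-0.005412)·(-0.764064-0.645141i) = +0.002458+0.004821i

Re=0.0025 Im=0.0048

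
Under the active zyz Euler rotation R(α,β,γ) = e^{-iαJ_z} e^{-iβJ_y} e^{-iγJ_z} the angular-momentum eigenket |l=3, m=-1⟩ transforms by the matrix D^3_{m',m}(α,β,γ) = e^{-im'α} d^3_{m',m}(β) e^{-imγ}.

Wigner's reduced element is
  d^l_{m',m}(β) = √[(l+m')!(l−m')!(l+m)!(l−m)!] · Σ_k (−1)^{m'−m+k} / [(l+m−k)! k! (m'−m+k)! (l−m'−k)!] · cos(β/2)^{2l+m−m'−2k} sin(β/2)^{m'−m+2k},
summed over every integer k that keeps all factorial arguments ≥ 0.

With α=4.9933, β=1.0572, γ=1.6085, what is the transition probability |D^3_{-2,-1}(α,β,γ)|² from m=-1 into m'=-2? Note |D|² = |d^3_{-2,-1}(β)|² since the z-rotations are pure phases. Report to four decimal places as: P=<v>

Split into d^3_{-2,-1}(β=1.0572) × two z-phases.
With c≡cos(β/2)=0.863514 and s≡sin(β/2)=0.504325, N=[1·120·2·24]^{1/2}=75.894664
k∈{1,2} keeps every argument non-negative
  k=1: (−1)^0·75.8947/(24)·0.8635^5·0.5043^1 = +0.765698
  k=2: (−1)^1·75.8947/(12)·0.8635^3·0.5043^3 = -0.522359
d^3_{-2,-1}(1.0572) = +0.765698 -0.522359 = +0.243338
|D^3_{-2,-1}|² = |d^3_{-2,-1}(β)|² = (+0.243338)² = 0.059213 (the z-rotation phases have unit modulus)

P=0.0592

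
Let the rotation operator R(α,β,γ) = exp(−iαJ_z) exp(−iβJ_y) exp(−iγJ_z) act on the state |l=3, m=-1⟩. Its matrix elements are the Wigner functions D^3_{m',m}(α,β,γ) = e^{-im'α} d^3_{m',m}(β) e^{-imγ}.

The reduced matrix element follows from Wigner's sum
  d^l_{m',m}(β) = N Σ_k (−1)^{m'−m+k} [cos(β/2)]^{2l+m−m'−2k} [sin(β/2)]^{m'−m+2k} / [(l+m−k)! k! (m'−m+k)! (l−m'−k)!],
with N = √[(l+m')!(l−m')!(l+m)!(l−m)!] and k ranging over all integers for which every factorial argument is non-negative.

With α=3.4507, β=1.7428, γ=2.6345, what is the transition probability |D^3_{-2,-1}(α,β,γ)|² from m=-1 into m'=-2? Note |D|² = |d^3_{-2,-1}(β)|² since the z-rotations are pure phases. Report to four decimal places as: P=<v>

First d^3_{-2,-1}(β=1.7428), then the phase factors e^{-i(-2)α} and e^{-i(-1)γ}:
c=cos(1.7428/2)=0.643756, s=sin(1.7428/2)=0.765231; N=√[1·120·2·24]=75.894664
Admissible k: 1..2 (factorial args all ≥0)
  k=1: (−1)^0·75.8947/(24)·0.6438^5·0.7652^1 = +0.267546
  k=2: (−1)^1·75.8947/(12)·0.6438^3·0.7652^3 = -0.756086
d^3_{-2,-1}(1.7428) = +0.267546 -0.756086 = -0.488540
|D^3_{-2,-1}|² = |d^3_{-2,-1}(β)|² = (-0.488540)² = 0.238671 (the z-rotation phases have unit modulus)

P=0.2387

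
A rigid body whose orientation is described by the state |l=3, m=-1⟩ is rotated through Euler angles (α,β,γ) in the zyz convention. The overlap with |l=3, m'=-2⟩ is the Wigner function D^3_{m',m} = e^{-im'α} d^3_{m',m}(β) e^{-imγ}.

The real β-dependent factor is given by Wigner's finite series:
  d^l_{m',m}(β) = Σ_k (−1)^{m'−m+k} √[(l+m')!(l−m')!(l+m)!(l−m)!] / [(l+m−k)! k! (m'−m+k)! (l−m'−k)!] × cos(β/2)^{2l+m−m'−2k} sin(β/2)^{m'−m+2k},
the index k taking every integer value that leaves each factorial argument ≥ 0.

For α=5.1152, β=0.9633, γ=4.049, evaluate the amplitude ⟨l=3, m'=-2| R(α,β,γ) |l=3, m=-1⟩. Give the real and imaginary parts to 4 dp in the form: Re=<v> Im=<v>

Re=-0.0515 Im=0.3596

D^3_{-2,-1}(5.1152,0.9633,4.049) = e^{-i·-2·5.1152}·d^3_{-2,-1}(0.9633)·e^{-i·-1·4.049}. Compute d first:
With c≡cos(β/2)=0.886232 and s≡sin(β/2)=0.463242, N=[1·120·2·24]^{1/2}=75.894664
Admissible k: 1..2 (factorial args all ≥0)
  k=1: (−1)^0·75.8947/(24)·0.8862^5·0.4632^1 = +0.800838
  k=2: (−1)^1·75.8947/(12)·0.8862^3·0.4632^3 = -0.437619
d^3_{-2,-1}(0.9633) = +0.800838 -0.437619 = +0.363219
Phases: e^{-i·(-2)·5.1152}=-0.692663-0.721262i, e^{-i·(-1)·4.049}=-0.615791-0.787910i ⇒ D=-0.051488+0.359551i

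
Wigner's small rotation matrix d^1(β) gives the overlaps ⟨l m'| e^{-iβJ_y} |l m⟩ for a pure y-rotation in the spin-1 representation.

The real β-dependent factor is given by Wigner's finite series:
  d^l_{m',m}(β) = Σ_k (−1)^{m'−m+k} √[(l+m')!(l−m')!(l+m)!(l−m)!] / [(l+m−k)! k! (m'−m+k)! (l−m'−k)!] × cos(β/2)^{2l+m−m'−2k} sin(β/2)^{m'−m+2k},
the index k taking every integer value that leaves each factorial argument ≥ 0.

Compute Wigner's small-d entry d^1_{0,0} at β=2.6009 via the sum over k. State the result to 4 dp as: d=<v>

d^1_{0,0}(β=2.6009) via Wigner's sum:
Half-angle: c=0.267065, s=0.963678. N=√(1·1·1·1)=1.000000
Admissible k: 0..1 (factorial args all ≥0)
  k=0: (−1)^0·1.0000/(1)·0.2671^2·0.9637^0 = +0.071324
  k=1: (−1)^1·1.0000/(1)·0.2671^0·0.9637^2 = -0.928676
d^1_{0,0}(2.6009) = +0.071324 -0.928676 = -0.857352

d=-0.8574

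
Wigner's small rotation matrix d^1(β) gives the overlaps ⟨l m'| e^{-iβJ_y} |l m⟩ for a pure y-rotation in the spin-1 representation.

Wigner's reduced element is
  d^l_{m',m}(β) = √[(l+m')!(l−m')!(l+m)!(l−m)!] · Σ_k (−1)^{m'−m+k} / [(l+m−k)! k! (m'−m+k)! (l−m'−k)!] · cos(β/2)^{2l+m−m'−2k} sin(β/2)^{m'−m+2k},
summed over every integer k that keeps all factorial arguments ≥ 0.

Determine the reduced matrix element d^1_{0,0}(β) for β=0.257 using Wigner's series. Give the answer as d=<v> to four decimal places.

d^1_{0,0}(β=0.257) via Wigner's sum:
c=cos(0.257/2)=0.991755, s=sin(0.257/2)=0.128147; N=√[1·1·1·1]=1.000000
k: max(0,(0)−(0))=0 … min(1+(0),1−(0))=1
  k=0: (−1)^0·1.0000/(1)·0.9918^2·0.1281^0 = +0.983578
  k=1: (−1)^1·1.0000/(1)·0.9918^0·0.1281^2 = -0.016422
d^1_{0,0}(0.257) = +0.983578 -0.016422 = +0.967157

d=0.9672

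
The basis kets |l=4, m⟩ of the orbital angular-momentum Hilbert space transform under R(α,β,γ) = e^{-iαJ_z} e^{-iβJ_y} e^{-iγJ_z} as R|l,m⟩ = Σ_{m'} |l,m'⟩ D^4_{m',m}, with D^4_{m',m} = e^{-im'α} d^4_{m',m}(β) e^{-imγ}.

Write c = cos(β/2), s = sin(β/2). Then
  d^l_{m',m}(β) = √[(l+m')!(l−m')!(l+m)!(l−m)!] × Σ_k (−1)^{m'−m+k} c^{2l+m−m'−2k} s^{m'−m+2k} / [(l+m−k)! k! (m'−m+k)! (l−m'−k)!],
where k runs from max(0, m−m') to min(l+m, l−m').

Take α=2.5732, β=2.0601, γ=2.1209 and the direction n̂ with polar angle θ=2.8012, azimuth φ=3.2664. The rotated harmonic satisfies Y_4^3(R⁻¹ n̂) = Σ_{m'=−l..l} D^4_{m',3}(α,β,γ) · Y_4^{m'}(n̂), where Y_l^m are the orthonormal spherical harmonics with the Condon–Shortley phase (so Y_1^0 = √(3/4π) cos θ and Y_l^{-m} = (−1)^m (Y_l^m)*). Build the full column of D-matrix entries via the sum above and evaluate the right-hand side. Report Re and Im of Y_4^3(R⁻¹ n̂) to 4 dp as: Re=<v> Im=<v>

Need the full column D^4_{m',3} for m'=−4..4 at α=2.5732, β=2.0601, γ=2.1209.
cos(β/2)=0.514776, sin(β/2)=0.857325
d^4_{-4,3}: single k=7 term ⇒ +0.495656;  D = -0.349391-0.351570i
d^4_{-3,3}: k∈[6..7] ⇒ +0.736558 -0.291852 = +0.444705;  D = +0.094397+0.434571i
d^4_{-2,3}: k∈[5..6] ⇒ +0.709197 -0.655692 = +0.053505;  D = +0.018573-0.050178i
d^4_{-1,3}: k∈[4..5] ⇒ +0.501850 -0.835178 = -0.333328;  D = +0.265779-0.201170i
d^4_{0,3}: k∈[3..4] ⇒ +0.269520 -0.747559 = -0.478039;  D = -0.476529+0.037971i
d^4_{1,3}: k∈[2..3] ⇒ +0.108560 -0.501850 = -0.393289;  D = +0.347220+0.184703i
d^4_{2,3}: k∈[1..2] ⇒ +0.030728 -0.255689 = -0.224961;  D = -0.110512-0.195945i
d^4_{3,3}: k∈[0..1] ⇒ +0.004931 -0.095741 = -0.090810;  D = -0.004980+0.090673i
d^4_{4,3}: single k=0 term ⇒ -0.023228;  D = +0.013558-0.018861i
Y_4^{m'}(θ=2.8012,φ=3.2664) and Σ D·Y over m':
  (-0.3494-0.3516i)·(+0.0048-0.0026i)  (+0.0944+0.4346i)·(+0.0409-0.0161i)  (+0.0186-0.0502i)·(+0.1886-0.0481i)  (+0.2658-0.2012i)·(+0.4756-0.0597i)  (-0.4765+0.0380i)·(+0.4206+0.0000i)  (+0.3472+0.1847i)·(-0.4756-0.0597i)  (-0.1105-0.1959i)·(+0.1886+0.0481i)  (-0.0050+0.0907i)·(-0.0409-0.0161i)  (+0.0136-0.0189i)·(+0.0048+0.0026i)
Y_4^3(R⁻¹ n̂) = -0.240501-0.244981i

Re=-0.2405 Im=-0.2450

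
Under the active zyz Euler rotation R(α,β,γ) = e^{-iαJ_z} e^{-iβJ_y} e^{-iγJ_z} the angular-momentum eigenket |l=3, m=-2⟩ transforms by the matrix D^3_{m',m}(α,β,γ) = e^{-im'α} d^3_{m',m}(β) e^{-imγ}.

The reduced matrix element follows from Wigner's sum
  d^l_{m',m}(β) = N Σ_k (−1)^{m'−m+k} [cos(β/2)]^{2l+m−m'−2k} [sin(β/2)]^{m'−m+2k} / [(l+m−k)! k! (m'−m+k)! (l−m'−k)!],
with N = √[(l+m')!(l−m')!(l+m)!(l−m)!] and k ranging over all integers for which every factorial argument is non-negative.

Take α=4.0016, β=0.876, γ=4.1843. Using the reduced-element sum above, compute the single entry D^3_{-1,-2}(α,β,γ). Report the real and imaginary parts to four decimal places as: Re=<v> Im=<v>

D^3_{-1,-2}(4.0016,0.876,4.1843) = e^{-i·-1·4.0016}·d^3_{-1,-2}(0.876)·e^{-i·-2·4.1843}. Compute d first:
Half-angle: c=0.905602, s=0.424129. N=√(2·24·1·120)=75.894664
Admissible k: 0..1 (factorial args all ≥0)
  k=0: (−1)^1·75.8947/(24)·0.9056^5·0.4241^1 = -0.816929
  k=1: (−1)^2·75.8947/(12)·0.9056^3·0.4241^3 = +0.358374
d^3_{-1,-2}(0.876) = -0.816929 +0.358374 = -0.458555
Phases: e^{-i·(-1)·4.0016}=-0.652432-0.757847i, e^{-i·(-2)·4.1843}=-0.492203+0.870481i ⇒ D=-0.449760+0.089379i

Re=-0.4498 Im=0.0894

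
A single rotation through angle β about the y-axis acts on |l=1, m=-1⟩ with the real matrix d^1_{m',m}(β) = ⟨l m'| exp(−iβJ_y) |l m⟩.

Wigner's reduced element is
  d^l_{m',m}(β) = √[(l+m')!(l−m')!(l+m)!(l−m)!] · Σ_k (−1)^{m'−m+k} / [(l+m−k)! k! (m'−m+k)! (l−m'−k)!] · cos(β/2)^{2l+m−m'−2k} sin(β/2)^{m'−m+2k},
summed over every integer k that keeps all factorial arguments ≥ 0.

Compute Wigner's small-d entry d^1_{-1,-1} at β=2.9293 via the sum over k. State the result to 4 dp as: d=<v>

d^1_{-1,-1}(β=2.9293) via Wigner's sum:
With c≡cos(β/2)=0.105947 and s≡sin(β/2)=0.994372, N=[1·2·1·2]^{1/2}=2.000000
k: max(0,(-1)−(-1))=0 … min(1+(-1),1−(-1))=0
  k=0: (−1)^0·2.0000/(2)·0.1059^2·0.9944^0 = +0.011225
d^1_{-1,-1}(2.9293) = +0.011225

d=0.0112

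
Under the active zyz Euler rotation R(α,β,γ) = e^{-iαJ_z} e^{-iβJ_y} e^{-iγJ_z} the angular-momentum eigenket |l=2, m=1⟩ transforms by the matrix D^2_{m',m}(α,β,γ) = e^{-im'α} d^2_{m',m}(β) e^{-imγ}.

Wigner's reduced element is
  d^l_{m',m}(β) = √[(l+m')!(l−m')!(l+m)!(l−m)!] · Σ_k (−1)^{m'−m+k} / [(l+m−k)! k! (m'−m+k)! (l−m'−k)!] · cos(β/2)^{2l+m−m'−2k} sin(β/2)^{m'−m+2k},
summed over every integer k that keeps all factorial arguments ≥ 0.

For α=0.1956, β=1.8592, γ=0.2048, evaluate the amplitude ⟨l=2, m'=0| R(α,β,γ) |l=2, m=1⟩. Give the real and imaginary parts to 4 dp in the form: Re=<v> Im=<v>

D^2_{0,1}(0.1956,1.8592,0.2048) = e^{-i·0·0.1956}·d^2_{0,1}(1.8592)·e^{-i·1·0.2048}. Compute d first:
Half-angle: c=0.598155, s=0.801381. N=√(2·2·6·1)=4.898979
k: max(0,(1)−(0))=1 … min(2+(1),2−(0))=2
  k=1: (−1)^0·4.8990/(2)·0.5982^3·0.8014^1 = +0.420102
  k=2: (−1)^1·4.8990/(2)·0.5982^1·0.8014^3 = -0.754060
d^2_{0,1}(1.8592) = +0.420102 -0.754060 = -0.333958
D = (+1.000000+0.000000i)·(-0.333958)·(+0.979102-0.203371i) = -0.326979+0.067917i

Re=-0.3270 Im=0.0679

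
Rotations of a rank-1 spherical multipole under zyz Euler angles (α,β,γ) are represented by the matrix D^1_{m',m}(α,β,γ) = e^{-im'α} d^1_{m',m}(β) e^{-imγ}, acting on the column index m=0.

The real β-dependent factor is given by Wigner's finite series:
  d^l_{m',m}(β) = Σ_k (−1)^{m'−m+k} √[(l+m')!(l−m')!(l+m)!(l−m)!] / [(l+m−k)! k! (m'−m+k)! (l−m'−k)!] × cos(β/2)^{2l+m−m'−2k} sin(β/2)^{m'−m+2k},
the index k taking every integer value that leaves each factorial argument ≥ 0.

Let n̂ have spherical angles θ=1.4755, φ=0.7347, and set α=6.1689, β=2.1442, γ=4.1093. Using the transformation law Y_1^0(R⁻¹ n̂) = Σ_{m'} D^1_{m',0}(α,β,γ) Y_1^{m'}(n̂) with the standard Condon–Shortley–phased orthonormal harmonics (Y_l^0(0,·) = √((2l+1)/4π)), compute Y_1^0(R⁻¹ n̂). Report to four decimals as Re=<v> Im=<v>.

Re=0.2448 Im=0.0000

Need the full column D^1_{m',0} for m'=−1..1 at α=6.1689, β=2.1442, γ=4.1093.
cos(β/2)=0.478281, sin(β/2)=0.878207
d^1_{-1,0}: single k=1 term ⇒ +0.594012;  D = +0.590137-0.067739i
d^1_{0,0}: k∈[0..1] ⇒ +0.228753 -0.771247 = -0.542494;  D = -0.542494+0.000000i
d^1_{1,0}: single k=0 term ⇒ -0.594012;  D = -0.590137-0.067739i
Y_1^{m'}(θ=1.4755,φ=0.7347) and Σ D·Y over m':
  (+0.5901-0.0677i)·(+0.2552-0.2306i)  (-0.5425+0.0000i)·(+0.0465+0.0000i)  (-0.5901-0.0677i)·(-0.2552-0.2306i)
Y_1^0(R⁻¹ n̂) = +0.244754+0.000000i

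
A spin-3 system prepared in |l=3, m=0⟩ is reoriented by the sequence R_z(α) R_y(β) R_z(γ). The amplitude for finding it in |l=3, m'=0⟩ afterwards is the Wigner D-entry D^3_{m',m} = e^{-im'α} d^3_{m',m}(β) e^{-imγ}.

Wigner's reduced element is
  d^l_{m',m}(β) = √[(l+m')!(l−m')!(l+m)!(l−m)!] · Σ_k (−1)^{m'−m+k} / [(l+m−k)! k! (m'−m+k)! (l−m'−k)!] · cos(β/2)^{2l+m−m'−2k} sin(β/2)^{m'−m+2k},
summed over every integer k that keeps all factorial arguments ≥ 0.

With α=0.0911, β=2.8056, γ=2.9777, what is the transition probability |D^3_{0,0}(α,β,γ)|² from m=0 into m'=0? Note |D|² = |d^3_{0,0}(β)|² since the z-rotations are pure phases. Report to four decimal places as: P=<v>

Split into d^3_{0,0}(β=2.8056) × two z-phases.
With c≡cos(β/2)=0.167207 and s≡sin(β/2)=0.985922, N=[6·6·6·6]^{1/2}=36.000000
The bounds max(0,m−m')=0 and min(l+m,l−m')=3 give 4 terms
  k=0: (−1)^0·36.0000/(36)·0.1672^6·0.9859^0 = +0.000022
  k=1: (−1)^1·36.0000/(4)·0.1672^4·0.9859^2 = -0.006838
  k=2: (−1)^2·36.0000/(4)·0.1672^2·0.9859^4 = +0.237751
  k=3: (−1)^3·36.0000/(36)·0.1672^0·0.9859^6 = -0.918448
d^3_{0,0}(2.8056) = +0.000022 -0.006838 +0.237751 -0.918448 = -0.687514
|D^3_{0,0}|² = |d^3_{0,0}(β)|² = (-0.687514)² = 0.472675 (the z-rotation phases have unit modulus)

P=0.4727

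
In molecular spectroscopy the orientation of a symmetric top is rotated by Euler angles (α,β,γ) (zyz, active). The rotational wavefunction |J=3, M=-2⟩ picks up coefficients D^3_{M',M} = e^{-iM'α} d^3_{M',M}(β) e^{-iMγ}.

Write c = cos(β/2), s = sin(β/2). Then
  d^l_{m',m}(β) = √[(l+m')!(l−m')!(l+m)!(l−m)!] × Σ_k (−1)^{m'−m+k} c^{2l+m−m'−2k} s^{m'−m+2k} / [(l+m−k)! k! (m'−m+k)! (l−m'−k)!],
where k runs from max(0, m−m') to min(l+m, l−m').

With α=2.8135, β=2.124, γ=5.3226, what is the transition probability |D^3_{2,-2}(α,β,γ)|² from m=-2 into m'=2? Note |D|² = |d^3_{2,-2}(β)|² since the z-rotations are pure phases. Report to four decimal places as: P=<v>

First d^3_{2,-2}(β=2.124), then the phase factors e^{-i(2)α} and e^{-i(-2)γ}:
With c≡cos(β/2)=0.487126 and s≡sin(β/2)=0.873331, N=[120·1·1·120]^{1/2}=120.000000
The bounds max(0,m−m')=0 and min(l+m,l−m')=1 give 2 terms
  k=0: (−1)^4·120.0000/(24)·0.4871^2·0.8733^4 = +0.690192
  k=1: (−1)^5·120.0000/(120)·0.4871^0·0.8733^6 = -0.443685
d^3_{2,-2}(2.124) = +0.690192 -0.443685 = +0.246507
|D^3_{2,-2}|² = |d^3_{2,-2}(β)|² = (+0.246507)² = 0.060766 (the z-rotation phases have unit modulus)

P=0.0608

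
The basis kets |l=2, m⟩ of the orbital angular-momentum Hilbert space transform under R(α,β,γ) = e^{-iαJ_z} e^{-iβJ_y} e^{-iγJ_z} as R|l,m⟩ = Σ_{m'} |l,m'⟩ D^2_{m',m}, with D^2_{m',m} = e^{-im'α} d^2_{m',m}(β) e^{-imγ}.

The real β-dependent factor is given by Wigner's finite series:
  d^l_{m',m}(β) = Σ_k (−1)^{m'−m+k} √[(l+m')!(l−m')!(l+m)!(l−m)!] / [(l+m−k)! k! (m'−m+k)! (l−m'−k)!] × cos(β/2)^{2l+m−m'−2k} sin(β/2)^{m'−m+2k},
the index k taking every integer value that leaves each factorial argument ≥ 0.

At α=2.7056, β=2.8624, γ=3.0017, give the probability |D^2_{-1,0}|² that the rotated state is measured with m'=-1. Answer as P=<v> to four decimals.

P=0.1053

First d^2_{-1,0}(β=2.8624), then the phase factors e^{-i(-1)α} and e^{-i(0)γ}:
Half-angle: c=0.139143, s=0.990272. N=√(1·6·2·2)=4.898979
k: max(0,(0)−(-1))=1 … min(2+(0),2−(-1))=2
  k=1: (−1)^0·4.8990/(2)·0.1391^3·0.9903^1 = +0.006535
  k=2: (−1)^1·4.8990/(2)·0.1391^1·0.9903^3 = -0.330980
d^2_{-1,0}(2.8624) = +0.006535 -0.330980 = -0.324446
|D^2_{-1,0}|² = |d^2_{-1,0}(β)|² = (-0.324446)² = 0.105265 (the z-rotation phases have unit modulus)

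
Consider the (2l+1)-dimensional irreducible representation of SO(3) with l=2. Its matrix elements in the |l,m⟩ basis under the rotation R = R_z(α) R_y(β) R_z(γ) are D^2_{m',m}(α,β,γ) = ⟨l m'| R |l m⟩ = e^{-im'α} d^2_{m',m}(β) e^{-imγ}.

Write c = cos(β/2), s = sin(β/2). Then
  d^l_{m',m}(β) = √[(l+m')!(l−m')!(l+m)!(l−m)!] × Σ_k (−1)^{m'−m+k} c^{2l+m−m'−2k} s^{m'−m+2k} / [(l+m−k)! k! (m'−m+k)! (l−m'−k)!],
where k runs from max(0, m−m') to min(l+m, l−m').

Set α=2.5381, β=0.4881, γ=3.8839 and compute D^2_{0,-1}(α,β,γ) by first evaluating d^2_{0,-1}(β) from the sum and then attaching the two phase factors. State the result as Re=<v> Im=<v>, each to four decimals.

Split into d^2_{0,-1}(β=0.4881) × two z-phases.
Half-angle: c=0.970367, s=0.241635. N=√(2·2·1·6)=4.898979
Admissible k: 0..1 (factorial args all ≥0)
  k=0: (−1)^1·4.8990/(2)·0.9704^3·0.2416^1 = -0.540808
  k=1: (−1)^2·4.8990/(2)·0.9704^1·0.2416^3 = +0.033534
d^2_{0,-1}(0.4881) = -0.540808 +0.033534 = -0.507274
Attach z-rotation phases: D = e^{-i(0)(2.5381)}·(-0.507274)·e^{-i(-1)(3.8839)} = +0.373816+0.342912i

Re=0.3738 Im=0.3429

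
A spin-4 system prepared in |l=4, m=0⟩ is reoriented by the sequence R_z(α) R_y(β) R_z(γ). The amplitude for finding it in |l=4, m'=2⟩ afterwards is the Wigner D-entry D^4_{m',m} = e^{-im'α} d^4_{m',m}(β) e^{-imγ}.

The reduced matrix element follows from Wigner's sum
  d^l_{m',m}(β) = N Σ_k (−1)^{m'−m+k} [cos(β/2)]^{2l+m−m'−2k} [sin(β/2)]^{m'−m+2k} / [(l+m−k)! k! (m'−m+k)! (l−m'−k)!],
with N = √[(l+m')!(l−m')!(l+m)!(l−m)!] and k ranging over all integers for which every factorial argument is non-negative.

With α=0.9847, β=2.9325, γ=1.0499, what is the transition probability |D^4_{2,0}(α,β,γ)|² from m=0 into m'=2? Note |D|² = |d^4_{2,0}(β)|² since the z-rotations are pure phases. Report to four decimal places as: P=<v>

D^4_{2,0}(0.9847,2.9325,1.0499) = e^{-i·2·0.9847}·d^4_{2,0}(2.9325)·e^{-i·0·1.0499}. Compute d first:
With c≡cos(β/2)=0.104356 and s≡sin(β/2)=0.994540, N=[720·2·24·24]^{1/2}=910.735966
k∈{0,1,2} keeps every argument non-negative
  k=0: (−1)^2·910.7360/(96)·0.1044^6·0.9945^2 = +0.000012
  k=1: (−1)^3·910.7360/(36)·0.1044^4·0.9945^4 = -0.002935
  k=2: (−1)^4·910.7360/(96)·0.1044^2·0.9945^6 = +0.099975
d^4_{2,0}(2.9325) = +0.000012 -0.002935 +0.099975 = +0.097051
|D^4_{2,0}|² = |d^4_{2,0}(β)|² = (+0.097051)² = 0.009419 (the z-rotation phases have unit modulus)

P=0.0094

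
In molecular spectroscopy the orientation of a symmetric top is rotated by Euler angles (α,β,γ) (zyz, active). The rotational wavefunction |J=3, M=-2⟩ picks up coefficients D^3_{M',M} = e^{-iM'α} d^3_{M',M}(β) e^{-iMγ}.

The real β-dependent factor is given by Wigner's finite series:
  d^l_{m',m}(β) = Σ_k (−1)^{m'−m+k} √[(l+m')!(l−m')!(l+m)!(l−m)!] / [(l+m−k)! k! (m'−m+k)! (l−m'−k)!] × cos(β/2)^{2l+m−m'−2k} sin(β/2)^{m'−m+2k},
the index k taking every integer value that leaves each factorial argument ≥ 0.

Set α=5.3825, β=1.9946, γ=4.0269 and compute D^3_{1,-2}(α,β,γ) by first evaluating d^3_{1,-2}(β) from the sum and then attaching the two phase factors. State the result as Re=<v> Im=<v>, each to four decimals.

Re=-0.1059 Im=0.0538

D^3_{1,-2}(5.3825,1.9946,4.0269) = e^{-i·1·5.3825}·d^3_{1,-2}(1.9946)·e^{-i·-2·4.0269}. Compute d first:
c=cos(1.9946/2)=0.542572, s=sin(1.9946/2)=0.840009; N=√[24·2·1·120]=75.894664
Admissible k: 0..1 (factorial args all ≥0)
  k=0: (−1)^3·75.8947/(12)·0.5426^3·0.8400^3 = -0.598763
  k=1: (−1)^4·75.8947/(24)·0.5426^1·0.8400^5 = +0.717592
d^3_{1,-2}(1.9946) = -0.598763 +0.717592 = +0.118829
Attach z-rotation phases: D = e^{-i(1)(5.3825)}·(+0.118829)·e^{-i(-2)(4.0269)} = -0.105929+0.053847i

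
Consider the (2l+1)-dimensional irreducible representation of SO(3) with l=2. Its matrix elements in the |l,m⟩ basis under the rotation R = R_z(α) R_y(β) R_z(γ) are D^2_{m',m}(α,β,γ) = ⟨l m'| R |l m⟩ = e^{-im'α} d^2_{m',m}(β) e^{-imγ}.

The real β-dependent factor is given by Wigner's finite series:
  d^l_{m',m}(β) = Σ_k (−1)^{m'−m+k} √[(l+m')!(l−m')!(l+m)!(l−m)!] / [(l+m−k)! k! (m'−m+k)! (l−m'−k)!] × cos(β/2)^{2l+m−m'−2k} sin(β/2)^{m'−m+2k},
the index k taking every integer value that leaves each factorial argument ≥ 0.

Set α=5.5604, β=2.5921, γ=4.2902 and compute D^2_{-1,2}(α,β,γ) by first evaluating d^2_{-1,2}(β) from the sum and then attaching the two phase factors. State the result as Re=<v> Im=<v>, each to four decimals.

First d^2_{-1,2}(β=2.5921), then the phase factors e^{-i(-1)α} and e^{-i(2)γ}:
Half-angle: c=0.271303, s=0.962494. N=√(1·6·24·1)=12.000000
The bounds max(0,m−m')=3 and min(l+m,l−m')=3 give 1 term
  k=3: (−1)^0·12.0000/(6)·0.2713^1·0.9625^3 = +0.483814
d^2_{-1,2}(2.5921) = +0.483814
Phases: e^{-i·(-1)·5.5604}=+0.749966-0.661476i, e^{-i·(2)·4.2902}=-0.664196-0.747558i ⇒ D=-0.480242-0.058683i

Re=-0.4802 Im=-0.0587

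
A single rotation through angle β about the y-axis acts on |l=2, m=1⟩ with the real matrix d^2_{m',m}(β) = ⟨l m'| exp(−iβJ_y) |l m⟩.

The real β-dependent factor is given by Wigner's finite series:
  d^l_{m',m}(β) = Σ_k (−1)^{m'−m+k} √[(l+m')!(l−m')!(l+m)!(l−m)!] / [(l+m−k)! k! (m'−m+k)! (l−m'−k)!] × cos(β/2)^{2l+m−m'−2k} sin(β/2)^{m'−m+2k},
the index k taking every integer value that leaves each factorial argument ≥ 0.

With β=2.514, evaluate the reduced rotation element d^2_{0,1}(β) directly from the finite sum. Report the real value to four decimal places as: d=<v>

d^2_{0,1}(β=2.514) via Wigner's sum:
c=cos(2.514/2)=0.308672, s=sin(2.514/2)=0.951169; N=√[2·2·6·1]=4.898979
The bounds max(0,m−m')=1 and min(l+m,l−m')=2 give 2 terms
  k=1: (−1)^0·4.8990/(2)·0.3087^3·0.9512^1 = +0.068521
  k=2: (−1)^1·4.8990/(2)·0.3087^1·0.9512^3 = -0.650647
d^2_{0,1}(2.514) = +0.068521 -0.650647 = -0.582125

d=-0.5821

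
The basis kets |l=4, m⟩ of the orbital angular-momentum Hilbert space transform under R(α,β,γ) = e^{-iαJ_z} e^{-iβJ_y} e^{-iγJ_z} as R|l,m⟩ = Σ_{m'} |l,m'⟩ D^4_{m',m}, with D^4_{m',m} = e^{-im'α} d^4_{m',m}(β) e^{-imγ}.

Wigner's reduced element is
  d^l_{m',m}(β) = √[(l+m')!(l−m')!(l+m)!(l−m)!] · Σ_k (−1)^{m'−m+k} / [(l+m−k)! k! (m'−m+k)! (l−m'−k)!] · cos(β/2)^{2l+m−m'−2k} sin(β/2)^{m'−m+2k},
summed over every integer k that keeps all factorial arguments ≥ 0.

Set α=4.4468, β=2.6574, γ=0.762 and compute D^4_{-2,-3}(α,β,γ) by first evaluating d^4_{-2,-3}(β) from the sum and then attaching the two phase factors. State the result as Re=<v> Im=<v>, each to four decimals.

Re=0.0015 Im=-0.0078

First d^4_{-2,-3}(β=2.6574), then the phase factors e^{-i(-2)α} and e^{-i(-3)γ}:
c=cos(2.6574/2)=0.239738, s=sin(2.6574/2)=0.970838; N=√[2·720·1·5040]=2693.993318
k: max(0,(-3)−(-2))=0 … min(4+(-3),4−(-2))=1
  k=0: (−1)^1·2693.9933/(720)·0.2397^7·0.9708^1 = -0.000165
  k=1: (−1)^2·2693.9933/(240)·0.2397^5·0.9708^3 = +0.008134
d^4_{-2,-3}(2.6574) = -0.000165 +0.008134 = +0.007969
D = (-0.862211+0.506549i)·(+0.007969)·(-0.655771+0.754960i) = +0.001458-0.007834i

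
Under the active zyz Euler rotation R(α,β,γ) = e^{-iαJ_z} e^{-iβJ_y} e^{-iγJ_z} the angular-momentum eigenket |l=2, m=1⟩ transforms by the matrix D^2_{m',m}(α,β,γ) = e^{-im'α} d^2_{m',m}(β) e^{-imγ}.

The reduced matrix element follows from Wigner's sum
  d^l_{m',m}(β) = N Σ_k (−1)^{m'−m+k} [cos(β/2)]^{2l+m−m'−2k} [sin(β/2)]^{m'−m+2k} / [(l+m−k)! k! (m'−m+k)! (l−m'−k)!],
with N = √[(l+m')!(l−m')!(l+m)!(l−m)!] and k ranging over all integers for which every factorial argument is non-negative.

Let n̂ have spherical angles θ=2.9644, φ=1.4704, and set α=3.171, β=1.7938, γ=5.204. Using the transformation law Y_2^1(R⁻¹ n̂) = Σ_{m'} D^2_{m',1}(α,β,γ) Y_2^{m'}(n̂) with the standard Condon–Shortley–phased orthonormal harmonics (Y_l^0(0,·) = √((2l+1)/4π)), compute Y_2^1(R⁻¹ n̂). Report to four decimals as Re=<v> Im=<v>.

Re=-0.0920 Im=-0.1160

Need the full column D^2_{m',1} for m'=−2..2 at α=3.171, β=1.7938, γ=5.204.
cos(β/2)=0.624035, sin(β/2)=0.781396
d^2_{-2,1}: single k=3 term ⇒ +0.595461;  D = +0.249743+0.540557i
d^2_{-1,1}: k∈[2..3] ⇒ +0.713316 -0.372808 = +0.340508;  D = -0.151840-0.304779i
d^2_{0,1}: k∈[1..2] ⇒ +0.465130 -0.729287 = -0.264157;  D = -0.124695-0.232874i
d^2_{1,1}: k∈[0..1] ⇒ +0.151648 -0.713316 = -0.561668;  D = +0.279578+0.487142i
d^2_{2,1}: single k=0 term ⇒ -0.379777;  D = -0.198642-0.323685i
Y_2^{m'}(θ=2.9644,φ=1.4704) and Σ D·Y over m':
  (+0.2497+0.5406i)·(-0.0118-0.0024i)  (-0.1518-0.3048i)·(-0.0134+0.1334i)  (-0.1247-0.2329i)·(+0.6014+0.0000i)  (+0.2796+0.4871i)·(+0.0134+0.1334i)  (-0.1986-0.3237i)·(-0.0118+0.0024i)
Y_2^1(R⁻¹ n̂) = -0.092047-0.115995i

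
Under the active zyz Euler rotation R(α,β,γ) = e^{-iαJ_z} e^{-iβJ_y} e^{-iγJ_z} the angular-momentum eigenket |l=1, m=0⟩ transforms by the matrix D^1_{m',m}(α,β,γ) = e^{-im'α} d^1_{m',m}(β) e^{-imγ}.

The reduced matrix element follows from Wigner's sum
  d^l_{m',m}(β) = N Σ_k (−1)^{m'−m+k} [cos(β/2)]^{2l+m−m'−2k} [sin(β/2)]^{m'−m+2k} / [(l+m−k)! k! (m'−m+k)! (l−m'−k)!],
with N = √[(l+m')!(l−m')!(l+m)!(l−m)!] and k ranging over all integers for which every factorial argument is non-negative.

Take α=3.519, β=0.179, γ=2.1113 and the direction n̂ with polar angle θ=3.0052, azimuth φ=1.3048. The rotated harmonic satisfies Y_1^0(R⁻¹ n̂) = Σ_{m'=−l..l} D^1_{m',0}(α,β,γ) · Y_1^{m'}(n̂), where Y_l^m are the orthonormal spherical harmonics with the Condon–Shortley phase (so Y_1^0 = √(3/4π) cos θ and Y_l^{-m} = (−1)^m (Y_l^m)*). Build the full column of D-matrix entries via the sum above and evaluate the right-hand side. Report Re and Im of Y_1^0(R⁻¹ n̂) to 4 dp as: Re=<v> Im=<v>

Re=-0.4834 Im=0.0000

Need the full column D^1_{m',0} for m'=−1..1 at α=3.519, β=0.179, γ=2.1113.
cos(β/2)=0.995998, sin(β/2)=0.089381
d^1_{-1,0}: single k=1 term ⇒ +0.125897;  D = -0.117037-0.046395i
d^1_{0,0}: k∈[0..1] ⇒ +0.992011 -0.007989 = +0.984022;  D = +0.984022+0.000000i
d^1_{1,0}: single k=0 term ⇒ -0.125897;  D = +0.117037-0.046395i
Y_1^{m'}(θ=3.0052,φ=1.3048) and Σ D·Y over m':
  (-0.1170-0.0464i)·(+0.0123-0.0453i)  (+0.9840+0.0000i)·(-0.4841+0.0000i)  (+0.1170-0.0464i)·(-0.0123-0.0453i)
Y_1^0(R⁻¹ n̂) = -0.483427+0.000000i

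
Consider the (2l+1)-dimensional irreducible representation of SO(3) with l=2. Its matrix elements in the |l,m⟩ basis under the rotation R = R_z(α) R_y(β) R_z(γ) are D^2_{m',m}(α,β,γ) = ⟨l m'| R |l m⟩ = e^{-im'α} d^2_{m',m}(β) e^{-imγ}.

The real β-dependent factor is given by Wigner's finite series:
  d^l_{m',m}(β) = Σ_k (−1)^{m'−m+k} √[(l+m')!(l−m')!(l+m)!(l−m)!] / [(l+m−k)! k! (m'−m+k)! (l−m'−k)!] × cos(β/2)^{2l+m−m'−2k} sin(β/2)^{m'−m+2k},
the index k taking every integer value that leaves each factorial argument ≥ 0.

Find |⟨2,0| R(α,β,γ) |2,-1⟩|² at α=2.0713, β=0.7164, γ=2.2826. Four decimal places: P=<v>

D^2_{0,-1}(2.0713,0.7164,2.2826) = e^{-i·0·2.0713}·d^2_{0,-1}(0.7164)·e^{-i·-1·2.2826}. Compute d first:
Half-angle: c=0.936529, s=0.350589. N=√(2·2·1·6)=4.898979
k∈{0,1} keeps every argument non-negative
  k=0: (−1)^1·4.8990/(2)·0.9365^3·0.3506^1 = -0.705404
  k=1: (−1)^2·4.8990/(2)·0.9365^1·0.3506^3 = +0.098854
d^2_{0,-1}(0.7164) = -0.705404 +0.098854 = -0.606551
|D^2_{0,-1}|² = |d^2_{0,-1}(β)|² = (-0.606551)² = 0.367904 (the z-rotation phases have unit modulus)

P=0.3679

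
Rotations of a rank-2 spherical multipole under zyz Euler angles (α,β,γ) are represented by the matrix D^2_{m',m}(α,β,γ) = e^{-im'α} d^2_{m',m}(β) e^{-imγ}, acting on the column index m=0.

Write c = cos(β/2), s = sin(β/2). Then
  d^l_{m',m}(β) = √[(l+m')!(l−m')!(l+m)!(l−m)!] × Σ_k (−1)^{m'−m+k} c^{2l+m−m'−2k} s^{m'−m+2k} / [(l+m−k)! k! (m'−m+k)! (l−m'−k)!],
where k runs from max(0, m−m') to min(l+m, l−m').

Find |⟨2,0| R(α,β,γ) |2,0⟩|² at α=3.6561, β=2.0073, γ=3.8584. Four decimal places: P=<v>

Split into d^2_{0,0}(β=2.0073) × two z-phases.
Half-angle: c=0.537227, s=0.843437. N=√(2·2·2·2)=4.000000
k: max(0,(0)−(0))=0 … min(2+(0),2−(0))=2
  k=0: (−1)^0·4.0000/(4)·0.5372^4·0.8434^0 = +0.083298
  k=1: (−1)^1·4.0000/(1)·0.5372^2·0.8434^2 = -0.821263
  k=2: (−1)^2·4.0000/(4)·0.5372^0·0.8434^4 = +0.506071
d^2_{0,0}(2.0073) = +0.083298 -0.821263 +0.506071 = -0.231894
|D^2_{0,0}|² = |d^2_{0,0}(β)|² = (-0.231894)² = 0.053775 (the z-rotation phases have unit modulus)

P=0.0538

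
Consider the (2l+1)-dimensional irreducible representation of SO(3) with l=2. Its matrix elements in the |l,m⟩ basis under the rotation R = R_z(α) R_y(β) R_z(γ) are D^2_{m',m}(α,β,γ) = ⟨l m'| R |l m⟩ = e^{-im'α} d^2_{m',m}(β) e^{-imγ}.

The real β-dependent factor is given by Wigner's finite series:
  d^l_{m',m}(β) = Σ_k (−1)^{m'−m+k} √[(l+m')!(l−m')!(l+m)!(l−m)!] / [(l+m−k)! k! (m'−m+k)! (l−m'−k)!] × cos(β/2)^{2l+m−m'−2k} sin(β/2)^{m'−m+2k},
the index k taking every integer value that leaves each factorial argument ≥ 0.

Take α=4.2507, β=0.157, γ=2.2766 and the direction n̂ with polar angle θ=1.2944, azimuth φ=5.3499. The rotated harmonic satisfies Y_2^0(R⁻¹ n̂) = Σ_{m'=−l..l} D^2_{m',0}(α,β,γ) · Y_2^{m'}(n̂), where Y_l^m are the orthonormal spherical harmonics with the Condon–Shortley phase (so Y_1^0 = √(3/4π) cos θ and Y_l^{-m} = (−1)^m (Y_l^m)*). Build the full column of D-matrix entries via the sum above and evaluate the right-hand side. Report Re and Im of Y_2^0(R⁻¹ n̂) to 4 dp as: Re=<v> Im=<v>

Re=-0.2074 Im=0.0000

Need the full column D^2_{m',0} for m'=−2..2 at α=4.2507, β=0.157, γ=2.2766.
cos(β/2)=0.996920, sin(β/2)=0.078419
d^2_{-2,0}: single k=2 term ⇒ +0.014971;  D = -0.009029+0.011941i
d^2_{-1,0}: k∈[1..2] ⇒ +0.190318 -0.001178 = +0.189141;  D = -0.084255-0.169338i
d^2_{0,0}: k∈[0..2] ⇒ +0.987739 -0.024447 +0.000038 = +0.963329;  D = +0.963329+0.000000i
d^2_{1,0}: k∈[0..1] ⇒ -0.190318 +0.001178 = -0.189141;  D = +0.084255-0.169338i
d^2_{2,0}: single k=0 term ⇒ +0.014971;  D = -0.009029-0.011941i
Y_2^{m'}(θ=1.2944,φ=5.3499) and Σ D·Y over m':
  (-0.0090+0.0119i)·(-0.1042+0.3420i)  (-0.0843-0.1693i)·(+0.1207+0.1630i)  (+0.9633+0.0000i)·(-0.2449+0.0000i)  (+0.0843-0.1693i)·(-0.1207+0.1630i)  (-0.0090-0.0119i)·(-0.1042-0.3420i)
Y_2^0(R⁻¹ n̂) = -0.207379+0.000000i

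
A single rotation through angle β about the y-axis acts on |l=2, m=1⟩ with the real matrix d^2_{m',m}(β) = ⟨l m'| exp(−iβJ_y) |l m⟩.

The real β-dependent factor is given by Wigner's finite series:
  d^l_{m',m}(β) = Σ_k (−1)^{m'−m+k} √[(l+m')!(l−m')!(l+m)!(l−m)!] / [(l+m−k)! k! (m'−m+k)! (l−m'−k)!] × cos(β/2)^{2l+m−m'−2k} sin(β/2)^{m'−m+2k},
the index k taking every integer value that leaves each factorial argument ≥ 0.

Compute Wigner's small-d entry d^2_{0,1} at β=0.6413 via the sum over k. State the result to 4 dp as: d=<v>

d=0.5871

d^2_{0,1}(β=0.6413) via Wigner's sum:
Half-angle: c=0.949031, s=0.315183. N=√(2·2·6·1)=4.898979
Admissible k: 1..2 (factorial args all ≥0)
  k=1: (−1)^0·4.8990/(2)·0.9490^3·0.3152^1 = +0.659903
  k=2: (−1)^1·4.8990/(2)·0.9490^1·0.3152^3 = -0.072786
d^2_{0,1}(0.6413) = +0.659903 -0.072786 = +0.587117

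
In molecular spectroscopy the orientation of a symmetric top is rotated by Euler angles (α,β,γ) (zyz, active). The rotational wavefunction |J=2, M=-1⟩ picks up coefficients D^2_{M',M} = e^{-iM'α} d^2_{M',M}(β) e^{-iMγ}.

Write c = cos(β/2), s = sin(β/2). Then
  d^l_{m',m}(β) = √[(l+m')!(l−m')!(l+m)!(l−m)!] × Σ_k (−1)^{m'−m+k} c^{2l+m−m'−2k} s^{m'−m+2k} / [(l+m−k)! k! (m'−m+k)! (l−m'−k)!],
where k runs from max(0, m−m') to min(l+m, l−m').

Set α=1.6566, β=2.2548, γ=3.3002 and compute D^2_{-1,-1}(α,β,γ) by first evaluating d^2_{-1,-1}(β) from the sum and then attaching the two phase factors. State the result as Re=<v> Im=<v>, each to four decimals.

Re=-0.1008 Im=0.4043

Split into d^2_{-1,-1}(β=2.2548) × two z-phases.
c=cos(2.2548/2)=0.429010, s=sin(2.2548/2)=0.903300; N=√[1·6·1·6]=6.000000
The bounds max(0,m−m')=0 and min(l+m,l−m')=1 give 2 terms
  k=0: (−1)^0·6.0000/(6)·0.4290^4·0.9033^0 = +0.033874
  k=1: (−1)^1·6.0000/(2)·0.4290^2·0.9033^2 = -0.450526
d^2_{-1,-1}(2.2548) = +0.033874 -0.450526 = -0.416652
Phases: e^{-i·(-1)·1.6566}=-0.085698+0.996321i, e^{-i·(-1)·3.3002}=-0.987448-0.157943i ⇒ D=-0.100823+0.404269i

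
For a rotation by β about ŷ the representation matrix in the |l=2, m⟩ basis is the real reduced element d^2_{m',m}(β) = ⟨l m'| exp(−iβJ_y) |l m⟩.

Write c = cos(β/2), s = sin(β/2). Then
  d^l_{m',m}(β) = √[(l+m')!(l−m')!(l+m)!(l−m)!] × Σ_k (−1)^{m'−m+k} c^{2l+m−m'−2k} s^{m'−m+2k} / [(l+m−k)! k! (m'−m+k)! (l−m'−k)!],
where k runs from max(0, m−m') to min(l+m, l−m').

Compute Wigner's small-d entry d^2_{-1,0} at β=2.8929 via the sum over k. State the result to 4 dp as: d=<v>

d^2_{-1,0}(β=2.8929) via Wigner's sum:
Half-angle: c=0.124026, s=0.992279. N=√(1·6·2·2)=4.898979
Admissible k: 1..2 (factorial args all ≥0)
  k=1: (−1)^0·4.8990/(2)·0.1240^3·0.9923^1 = +0.004637
  k=2: (−1)^1·4.8990/(2)·0.1240^1·0.9923^3 = -0.296818
d^2_{-1,0}(2.8929) = +0.004637 -0.296818 = -0.292181

d=-0.2922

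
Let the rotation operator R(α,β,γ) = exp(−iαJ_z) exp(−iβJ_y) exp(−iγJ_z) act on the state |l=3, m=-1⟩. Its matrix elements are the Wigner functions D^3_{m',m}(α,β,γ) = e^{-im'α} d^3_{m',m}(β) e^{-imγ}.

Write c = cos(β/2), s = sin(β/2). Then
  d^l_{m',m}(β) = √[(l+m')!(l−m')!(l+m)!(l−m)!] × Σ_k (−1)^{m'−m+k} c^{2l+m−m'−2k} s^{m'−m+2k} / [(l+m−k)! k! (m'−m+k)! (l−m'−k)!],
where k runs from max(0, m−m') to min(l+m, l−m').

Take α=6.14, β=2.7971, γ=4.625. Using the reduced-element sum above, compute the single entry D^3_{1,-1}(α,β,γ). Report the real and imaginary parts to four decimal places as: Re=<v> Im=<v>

Re=0.0389 Im=-0.6970

Split into d^3_{1,-1}(β=2.7971) × two z-phases.
Half-angle: c=0.171396, s=0.985202. N=√(24·2·2·24)=48.000000
The bounds max(0,m−m')=0 and min(l+m,l−m')=2 give 3 terms
  k=0: (−1)^2·48.0000/(8)·0.1714^4·0.9852^2 = +0.005026
  k=1: (−1)^3·48.0000/(6)·0.1714^2·0.9852^4 = -0.221407
  k=2: (−1)^4·48.0000/(48)·0.1714^0·0.9852^6 = +0.914434
d^3_{1,-1}(2.7971) = +0.005026 -0.221407 +0.914434 = +0.698052
D = (+0.989766+0.142697i)·(+0.698052)·(-0.087278-0.996184i) = +0.038929-0.696966i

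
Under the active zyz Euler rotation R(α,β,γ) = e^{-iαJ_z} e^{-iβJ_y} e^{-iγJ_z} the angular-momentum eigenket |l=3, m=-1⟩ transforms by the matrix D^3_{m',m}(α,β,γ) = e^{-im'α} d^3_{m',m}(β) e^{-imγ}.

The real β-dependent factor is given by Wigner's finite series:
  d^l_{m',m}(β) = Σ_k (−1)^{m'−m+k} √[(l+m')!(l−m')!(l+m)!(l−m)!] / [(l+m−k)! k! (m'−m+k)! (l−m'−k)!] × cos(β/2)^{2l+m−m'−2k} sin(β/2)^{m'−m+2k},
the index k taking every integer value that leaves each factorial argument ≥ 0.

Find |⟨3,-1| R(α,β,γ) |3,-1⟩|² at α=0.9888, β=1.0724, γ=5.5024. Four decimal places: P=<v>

P=0.1889

Split into d^3_{-1,-1}(β=1.0724) × two z-phases.
c=cos(1.0724/2)=0.859656, s=sin(1.0724/2)=0.510873; N=√[2·24·2·24]=48.000000
k∈{0,1,2} keeps every argument non-negative
  k=0: (−1)^0·48.0000/(48)·0.8597^6·0.5109^0 = +0.403598
  k=1: (−1)^1·48.0000/(6)·0.8597^4·0.5109^2 = -1.140289
  k=2: (−1)^2·48.0000/(8)·0.8597^2·0.5109^4 = +0.302032
d^3_{-1,-1}(1.0724) = +0.403598 -1.140289 +0.302032 = -0.434660
|D^3_{-1,-1}|² = |d^3_{-1,-1}(β)|² = (-0.434660)² = 0.188929 (the z-rotation phases have unit modulus)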